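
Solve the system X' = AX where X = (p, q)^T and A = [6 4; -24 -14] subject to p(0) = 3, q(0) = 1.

p(t) = 10e^(-2t) - 7e^(-6t), q(t) = -20e^(-2t) + 21e^(-6t)

Coefficient matrix A = [[6, 4], [-24, -14]].
Characteristic polynomial det(A - λI) = λ^2 + 8λ + 12 = 0.
Eigenvalues λ = -6, -2.
For λ=-6: (A-λI) row 1 is [12, 4], so an eigenvector is (-1, 3).
For λ=-2: (A-λI) row 1 is [8, 4], so an eigenvector is (-1, 2).
General solution: C_1e^(-6t)(-1,3) + C_2e^(-2t)(-1,2).
Applying p(0)=3, q(0)=1 gives C_1=7, C_2=-10.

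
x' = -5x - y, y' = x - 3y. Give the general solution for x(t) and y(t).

Coefficient matrix A = [[-5, -1], [1, -3]].
Characteristic polynomial det(A - λI) = λ^2 + 8λ + 16 = 0.
Single eigenvalue λ = -4 with algebraic multiplicity 2.
Eigenvector v = (-1,1); generalized eigenvector w with (A-λI)w=v is (3,-2).
General solution: e^(-4t)[C_1·v + C_2·(t·v + w)].

x(t) = -C_1e^(-4t) - C_2te^(-4t) + 3C_2e^(-4t), y(t) = C_1e^(-4t) + C_2te^(-4t) - 2C_2e^(-4t)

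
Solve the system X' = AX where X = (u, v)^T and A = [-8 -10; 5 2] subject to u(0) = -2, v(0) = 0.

u(t) = 2e^(-3t)sin(5t) - 2e^(-3t)cos(5t), v(t) = -2e^(-3t)sin(5t)

Coefficient matrix A = [[-8, -10], [5, 2]].
Characteristic polynomial det(A - λI) = λ^2 + 6λ + 34 = 0.
Eigenvalues λ = -3 ± 5i (complex conjugate pair).
For λ=-3+5i: an eigenvector is (-1,1) - i(-1,0) = (-1 + i, 1).
A real fundamental pair from Re and Im of e^((-3+5i)t)v: X_1 = e^(-3t)(cos(5t)·(-1,1) + sin(5t)·(-1,0)), X_2 = e^(-3t)(sin(5t)·(-1,1) - cos(5t)·(-1,0)).
General solution: K_1X_1 + K_2X_2.
Applying u(0)=-2, v(0)=0 gives K_1=0, K_2=-2.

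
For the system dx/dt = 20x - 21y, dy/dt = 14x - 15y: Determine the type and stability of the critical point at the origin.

saddle

A = [[20,-21],[14,-15]]; det(A-λI) = λ^2 - 5λ - 6.
λ = 6, -1: opposite signs.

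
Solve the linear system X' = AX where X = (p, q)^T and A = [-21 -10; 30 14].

Coefficient matrix A = [[-21, -10], [30, 14]].
Characteristic polynomial det(A - λI) = λ^2 + 7λ + 6 = 0.
Eigenvalues λ = -1, -6.
For λ=-1: (A-λI) row 1 is [-20, -10], so an eigenvector is (1, -2).
For λ=-6: (A-λI) row 1 is [-15, -10], so an eigenvector is (2, -3).
General solution: c_1e^(-t)(1,-2) + c_2e^(-6t)(2,-3).

p(t) = c_1e^(-t) + 2c_2e^(-6t), q(t) = -2c_1e^(-t) - 3c_2e^(-6t)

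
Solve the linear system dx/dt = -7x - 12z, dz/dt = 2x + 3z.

Coefficient matrix A = [[-7, -12], [2, 3]].
Characteristic polynomial det(A - λI) = λ^2 + 4λ + 3 = 0.
Eigenvalues λ = -1, -3.
For λ=-1: (A-λI) row 1 is [-6, -12], so an eigenvector is (-2, 1).
For λ=-3: (A-λI) row 1 is [-4, -12], so an eigenvector is (3, -1).
General solution: K_1e^(-t)(-2,1) + K_2e^(-3t)(3,-1).

x(t) = -2K_1e^(-t) + 3K_2e^(-3t), z(t) = K_1e^(-t) - K_2e^(-3t)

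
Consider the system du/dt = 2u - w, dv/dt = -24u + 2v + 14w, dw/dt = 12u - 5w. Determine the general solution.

Coefficient matrix A = [[2, 0, -1], [-24, 2, 14], [12, 0, -5]].
det(A - λI) = 0 gives eigenvalues λ = -2, 2, -1.
For λ=-2: eigenvector (1,-8,4).
For λ=2: eigenvector (0,1,0).
For λ=-1: eigenvector (-1,6,-3).
General solution: c_1e^(-2t)(1,-8,4) + c_2e^(2t)(0,1,0) + c_3e^(-t)(-1,6,-3).

u(t) = c_1e^(-2t) - c_3e^(-t), v(t) = -8c_1e^(-2t) + c_2e^(2t) + 6c_3e^(-t), w(t) = 4c_1e^(-2t) - 3c_3e^(-t)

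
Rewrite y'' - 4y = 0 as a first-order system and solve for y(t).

y(t) = c_1e^(-2t) + c_2e^(2t)

Let x_1 = y, x_2 = y'. Then x_1' = x_2 and x_2' = 4x_1.
A = [[0,1],[4,0]]; det(A-λI) = λ^2 - 4.
Eigenvalues λ = -2, 2 with eigenvectors (1,-2), (1,2).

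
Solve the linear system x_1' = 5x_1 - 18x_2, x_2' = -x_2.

x_1(t) = 3C_1e^(-t) + C_2e^(5t), x_2(t) = C_1e^(-t)

Coefficient matrix A = [[5, -18], [0, -1]].
Characteristic polynomial det(A - λI) = λ^2 - 4λ - 5 = 0.
Eigenvalues λ = -1, 5.
For λ=-1: (A-λI) row 1 is [6, -18], so an eigenvector is (3, 1).
For λ=5: (A-λI) row 1 is [0, -18], so an eigenvector is (1, 0).
General solution: C_1e^(-t)(3,1) + C_2e^(5t)(1,0).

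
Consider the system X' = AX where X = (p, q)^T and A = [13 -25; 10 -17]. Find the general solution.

Coefficient matrix A = [[13, -25], [10, -17]].
Characteristic polynomial det(A - λI) = λ^2 + 4λ + 29 = 0.
Eigenvalues λ = -2 ± 5i (complex conjugate pair).
For λ=-2+5i: an eigenvector is (-2,-1) - i(-1,-1) = (-2 + i, -1 + i).
A real fundamental pair from Re and Im of e^((-2+5i)t)v: X_1 = e^(-2t)(cos(5t)·(-2,-1) + sin(5t)·(-1,-1)), X_2 = e^(-2t)(sin(5t)·(-2,-1) - cos(5t)·(-1,-1)).
General solution: c_1X_1 + c_2X_2.

p(t) = -c_1e^(-2t)sin(5t) - 2c_1e^(-2t)cos(5t) - 2c_2e^(-2t)sin(5t) + c_2e^(-2t)cos(5t), q(t) = -c_1e^(-2t)sin(5t) - c_1e^(-2t)cos(5t) - c_2e^(-2t)sin(5t) + c_2e^(-2t)cos(5t)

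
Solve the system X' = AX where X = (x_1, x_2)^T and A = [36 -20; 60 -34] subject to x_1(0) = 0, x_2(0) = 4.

x_1(t) = -8e^(6t) + 8e^(-4t), x_2(t) = -12e^(6t) + 16e^(-4t)

Coefficient matrix A = [[36, -20], [60, -34]].
Characteristic polynomial det(A - λI) = λ^2 - 2λ - 24 = 0.
Eigenvalues λ = -4, 6.
For λ=-4: (A-λI) row 1 is [40, -20], so an eigenvector is (-1, -2).
For λ=6: (A-λI) row 1 is [30, -20], so an eigenvector is (2, 3).
General solution: C_1e^(-4t)(-1,-2) + C_2e^(6t)(2,3).
Applying x_1(0)=0, x_2(0)=4 gives C_1=-8, C_2=-4.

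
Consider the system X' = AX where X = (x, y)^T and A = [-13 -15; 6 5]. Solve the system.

Coefficient matrix A = [[-13, -15], [6, 5]].
Characteristic polynomial det(A - λI) = λ^2 + 8λ + 25 = 0.
Eigenvalues λ = -4 ± 3i (complex conjugate pair).
For λ=-4+3i: an eigenvector is (-1,1) - i(-2,1) = (-1 + 2i, 1 - i).
A real fundamental pair from Re and Im of e^((-4+3i)t)v: X_1 = e^(-4t)(cos(3t)·(-1,1) + sin(3t)·(-2,1)), X_2 = e^(-4t)(sin(3t)·(-1,1) - cos(3t)·(-2,1)).
General solution: c_1X_1 + c_2X_2.

x(t) = -2c_1e^(-4t)sin(3t) - c_1e^(-4t)cos(3t) - c_2e^(-4t)sin(3t) + 2c_2e^(-4t)cos(3t), y(t) = c_1e^(-4t)sin(3t) + c_1e^(-4t)cos(3t) + c_2e^(-4t)sin(3t) - c_2e^(-4t)cos(3t)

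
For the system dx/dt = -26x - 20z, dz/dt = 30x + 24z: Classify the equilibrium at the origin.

A = [[-26,-20],[30,24]]; det(A-λI) = λ^2 + 2λ - 24.
λ = 4, -6: opposite signs.

saddle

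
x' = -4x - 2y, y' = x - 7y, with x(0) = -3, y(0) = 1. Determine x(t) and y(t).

x(t) = -8e^(-5t) + 5e^(-6t), y(t) = -4e^(-5t) + 5e^(-6t)

Coefficient matrix A = [[-4, -2], [1, -7]].
Characteristic polynomial det(A - λI) = λ^2 + 11λ + 30 = 0.
Eigenvalues λ = -5, -6.
For λ=-5: (A-λI) row 1 is [1, -2], so an eigenvector is (-2, -1).
For λ=-6: (A-λI) row 1 is [2, -2], so an eigenvector is (-1, -1).
General solution: c_1e^(-5t)(-2,-1) + c_2e^(-6t)(-1,-1).
Applying x(0)=-3, y(0)=1 gives c_1=4, c_2=-5.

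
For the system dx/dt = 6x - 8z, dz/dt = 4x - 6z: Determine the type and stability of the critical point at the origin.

saddle

A = [[6,-8],[4,-6]]; det(A-λI) = λ^2 - 4.
λ = 2, -2: opposite signs.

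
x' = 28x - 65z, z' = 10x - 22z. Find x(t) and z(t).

x(t) = -3c_1e^(3t)sin(5t) + 2c_1e^(3t)cos(5t) + 2c_2e^(3t)sin(5t) + 3c_2e^(3t)cos(5t), z(t) = -c_1e^(3t)sin(5t) + c_1e^(3t)cos(5t) + c_2e^(3t)sin(5t) + c_2e^(3t)cos(5t)

Coefficient matrix A = [[28, -65], [10, -22]].
Characteristic polynomial det(A - λI) = λ^2 - 6λ + 34 = 0.
Eigenvalues λ = 3 ± 5i (complex conjugate pair).
For λ=3+5i: an eigenvector is (2,1) - i(-3,-1) = (2 + 3i, 1 + i).
A real fundamental pair from Re and Im of e^((3+5i)t)v: X_1 = e^(3t)(cos(5t)·(2,1) + sin(5t)·(-3,-1)), X_2 = e^(3t)(sin(5t)·(2,1) - cos(5t)·(-3,-1)).
General solution: c_1X_1 + c_2X_2.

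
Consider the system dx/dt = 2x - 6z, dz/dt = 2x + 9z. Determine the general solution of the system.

Coefficient matrix A = [[2, -6], [2, 9]].
Characteristic polynomial det(A - λI) = λ^2 - 11λ + 30 = 0.
Eigenvalues λ = 6, 5.
For λ=6: (A-λI) row 1 is [-4, -6], so an eigenvector is (-3, 2).
For λ=5: (A-λI) row 1 is [-3, -6], so an eigenvector is (-2, 1).
General solution: C_1e^(6t)(-3,2) + C_2e^(5t)(-2,1).

x(t) = -3C_1e^(6t) - 2C_2e^(5t), z(t) = 2C_1e^(6t) + C_2e^(5t)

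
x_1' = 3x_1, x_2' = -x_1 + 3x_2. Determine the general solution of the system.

x_1(t) = -C_2e^(3t), x_2(t) = C_1e^(3t) + C_2te^(3t) + 3C_2e^(3t)

Coefficient matrix A = [[3, 0], [-1, 3]].
Characteristic polynomial det(A - λI) = λ^2 - 6λ + 9 = 0.
Single eigenvalue λ = 3 with algebraic multiplicity 2.
Eigenvector v = (0,1); generalized eigenvector w with (A-λI)w=v is (-1,3).
General solution: e^(3t)[C_1·v + C_2·(t·v + w)].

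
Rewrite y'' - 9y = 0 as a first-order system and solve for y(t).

Let x_1 = y, x_2 = y'. Then x_1' = x_2 and x_2' = 9x_1.
A = [[0,1],[9,0]]; det(A-λI) = λ^2 - 9.
Eigenvalues λ = 3, -3 with eigenvectors (1,3), (1,-3).

y(t) = c_1e^(3t) + c_2e^(-3t)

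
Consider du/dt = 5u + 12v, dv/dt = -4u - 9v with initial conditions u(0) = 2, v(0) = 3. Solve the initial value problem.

u(t) = 26e^(-t) - 24e^(-3t), v(t) = -13e^(-t) + 16e^(-3t)

Coefficient matrix A = [[5, 12], [-4, -9]].
Characteristic polynomial det(A - λI) = λ^2 + 4λ + 3 = 0.
Eigenvalues λ = -1, -3.
For λ=-1: (A-λI) row 1 is [6, 12], so an eigenvector is (2, -1).
For λ=-3: (A-λI) row 1 is [8, 12], so an eigenvector is (-3, 2).
General solution: c_1e^(-t)(2,-1) + c_2e^(-3t)(-3,2).
Applying u(0)=2, v(0)=3 gives c_1=13, c_2=8.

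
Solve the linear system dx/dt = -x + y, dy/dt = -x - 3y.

Coefficient matrix A = [[-1, 1], [-1, -3]].
Characteristic polynomial det(A - λI) = λ^2 + 4λ + 4 = 0.
Single eigenvalue λ = -2 with algebraic multiplicity 2.
Eigenvector v = (1,-1); generalized eigenvector w with (A-λI)w=v is (1,0).
General solution: e^(-2t)[c_1·v + c_2·(t·v + w)].

x(t) = c_1e^(-2t) + c_2te^(-2t) + c_2e^(-2t), y(t) = -c_1e^(-2t) - c_2te^(-2t)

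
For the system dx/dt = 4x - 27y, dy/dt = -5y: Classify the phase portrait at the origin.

saddle

A = [[4,-27],[0,-5]]; det(A-λI) = λ^2 + λ - 20.
λ = -5, 4: opposite signs.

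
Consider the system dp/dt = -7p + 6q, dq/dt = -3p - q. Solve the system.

p(t) = -c_1e^(-4t)sin(3t) + c_1e^(-4t)cos(3t) + c_2e^(-4t)sin(3t) + c_2e^(-4t)cos(3t), q(t) = -c_1e^(-4t)sin(3t) + c_2e^(-4t)cos(3t)

Coefficient matrix A = [[-7, 6], [-3, -1]].
Characteristic polynomial det(A - λI) = λ^2 + 8λ + 25 = 0.
Eigenvalues λ = -4 ± 3i (complex conjugate pair).
For λ=-4+3i: an eigenvector is (1,0) - i(-1,-1) = (1 + i, 0 + i).
A real fundamental pair from Re and Im of e^((-4+3i)t)v: X_1 = e^(-4t)(cos(3t)·(1,0) + sin(3t)·(-1,-1)), X_2 = e^(-4t)(sin(3t)·(1,0) - cos(3t)·(-1,-1)).
General solution: c_1X_1 + c_2X_2.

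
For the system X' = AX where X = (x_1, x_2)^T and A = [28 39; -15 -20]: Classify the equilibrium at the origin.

A = [[28,39],[-15,-20]]; det(A-λI) = λ^2 - 8λ + 25.
λ = 4 ± 3i: positive real part.

unstable spiral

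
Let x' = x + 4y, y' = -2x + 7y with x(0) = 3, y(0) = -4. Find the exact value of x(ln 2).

-240

A = [[1,4],[-2,7]]; eigenvalues λ = 3, 5.
Eigenvectors: (-2,-1) for λ=3, (-1,-1) for λ=5.
From the initial condition, c_1 = -7, c_2 = 11.
x(ln 2) = (-7)(2^3)(-2) + (11)(2^5)(-1) = -240.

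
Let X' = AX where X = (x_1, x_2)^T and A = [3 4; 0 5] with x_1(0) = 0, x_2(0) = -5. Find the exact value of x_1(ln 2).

-240

A = [[3,4],[0,5]]; eigenvalues λ = 5, 3.
Eigenvectors: (-2,-1) for λ=5, (-1,0) for λ=3.
From the initial condition, c_1 = 5, c_2 = -10.
x_1(ln 2) = (5)(2^5)(-2) + (-10)(2^3)(-1) = -240.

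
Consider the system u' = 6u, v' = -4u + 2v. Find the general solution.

u(t) = K_1e^(6t), v(t) = -K_1e^(6t) + K_2e^(2t)

Coefficient matrix A = [[6, 0], [-4, 2]].
Characteristic polynomial det(A - λI) = λ^2 - 8λ + 12 = 0.
Eigenvalues λ = 6, 2.
For λ=6: (A-λI) row 2 is [-4, -4], so an eigenvector is (1, -1).
For λ=2: (A-λI) row 1 is [4, 0], so an eigenvector is (0, 1).
General solution: K_1e^(6t)(1,-1) + K_2e^(2t)(0,1).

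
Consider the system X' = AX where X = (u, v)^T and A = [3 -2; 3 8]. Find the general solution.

u(t) = 2C_1e^(6t) - C_2e^(5t), v(t) = -3C_1e^(6t) + C_2e^(5t)

Coefficient matrix A = [[3, -2], [3, 8]].
Characteristic polynomial det(A - λI) = λ^2 - 11λ + 30 = 0.
Eigenvalues λ = 6, 5.
For λ=6: (A-λI) row 1 is [-3, -2], so an eigenvector is (2, -3).
For λ=5: (A-λI) row 1 is [-2, -2], so an eigenvector is (-1, 1).
General solution: C_1e^(6t)(2,-3) + C_2e^(5t)(-1,1).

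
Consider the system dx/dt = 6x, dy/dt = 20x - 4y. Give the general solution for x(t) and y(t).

x(t) = C_1e^(6t), y(t) = 2C_1e^(6t) - C_2e^(-4t)

Coefficient matrix A = [[6, 0], [20, -4]].
Characteristic polynomial det(A - λI) = λ^2 - 2λ - 24 = 0.
Eigenvalues λ = 6, -4.
For λ=6: (A-λI) row 2 is [20, -10], so an eigenvector is (1, 2).
For λ=-4: (A-λI) row 1 is [10, 0], so an eigenvector is (0, -1).
General solution: C_1e^(6t)(1,2) + C_2e^(-4t)(0,-1).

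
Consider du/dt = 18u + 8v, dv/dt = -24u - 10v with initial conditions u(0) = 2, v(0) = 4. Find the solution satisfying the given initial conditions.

u(t) = 16e^(6t) - 14e^(2t), v(t) = -24e^(6t) + 28e^(2t)

Coefficient matrix A = [[18, 8], [-24, -10]].
Characteristic polynomial det(A - λI) = λ^2 - 8λ + 12 = 0.
Eigenvalues λ = 6, 2.
For λ=6: (A-λI) row 1 is [12, 8], so an eigenvector is (-2, 3).
For λ=2: (A-λI) row 1 is [16, 8], so an eigenvector is (1, -2).
General solution: C_1e^(6t)(-2,3) + C_2e^(2t)(1,-2).
Applying u(0)=2, v(0)=4 gives C_1=-8, C_2=-14.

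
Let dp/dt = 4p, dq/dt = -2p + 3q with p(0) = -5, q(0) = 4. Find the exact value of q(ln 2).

A = [[4,0],[-2,3]]; eigenvalues λ = 3, 4.
Eigenvectors: (0,1) for λ=3, (1,-2) for λ=4.
From the initial condition, c_1 = -6, c_2 = -5.
q(ln 2) = (-6)(2^3)(1) + (-5)(2^4)(-2) = 112.

112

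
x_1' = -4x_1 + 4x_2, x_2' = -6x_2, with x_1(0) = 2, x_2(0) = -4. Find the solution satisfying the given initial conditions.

Coefficient matrix A = [[-4, 4], [0, -6]].
Characteristic polynomial det(A - λI) = λ^2 + 10λ + 24 = 0.
Eigenvalues λ = -4, -6.
For λ=-4: (A-λI) row 1 is [0, 4], so an eigenvector is (-1, 0).
For λ=-6: (A-λI) row 1 is [2, 4], so an eigenvector is (-2, 1).
General solution: C_1e^(-4t)(-1,0) + C_2e^(-6t)(-2,1).
Applying x_1(0)=2, x_2(0)=-4 gives C_1=6, C_2=-4.

x_1(t) = -6e^(-4t) + 8e^(-6t), x_2(t) = -4e^(-6t)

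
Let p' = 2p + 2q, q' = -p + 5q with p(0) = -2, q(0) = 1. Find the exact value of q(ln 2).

40

A = [[2,2],[-1,5]]; eigenvalues λ = 4, 3.
Eigenvectors: (1,1) for λ=4, (-2,-1) for λ=3.
From the initial condition, c_1 = 4, c_2 = 3.
q(ln 2) = (4)(2^4)(1) + (3)(2^3)(-1) = 40.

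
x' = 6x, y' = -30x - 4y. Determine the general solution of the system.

x(t) = -K_1e^(6t), y(t) = 3K_1e^(6t) + K_2e^(-4t)

Coefficient matrix A = [[6, 0], [-30, -4]].
Characteristic polynomial det(A - λI) = λ^2 - 2λ - 24 = 0.
Eigenvalues λ = 6, -4.
For λ=6: (A-λI) row 2 is [-30, -10], so an eigenvector is (-1, 3).
For λ=-4: (A-λI) row 1 is [10, 0], so an eigenvector is (0, 1).
General solution: K_1e^(6t)(-1,3) + K_2e^(-4t)(0,1).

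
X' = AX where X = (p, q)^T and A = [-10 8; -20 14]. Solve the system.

Coefficient matrix A = [[-10, 8], [-20, 14]].
Characteristic polynomial det(A - λI) = λ^2 - 4λ + 20 = 0.
Eigenvalues λ = 2 ± 4i (complex conjugate pair).
For λ=2+4i: an eigenvector is (-1,-1) - i(1,2) = (-1 - i, -1 - 2i).
A real fundamental pair from Re and Im of e^((2+4i)t)v: X_1 = e^(2t)(cos(4t)·(-1,-1) + sin(4t)·(1,2)), X_2 = e^(2t)(sin(4t)·(-1,-1) - cos(4t)·(1,2)).
General solution: K_1X_1 + K_2X_2.

p(t) = K_1e^(2t)sin(4t) - K_1e^(2t)cos(4t) - K_2e^(2t)sin(4t) - K_2e^(2t)cos(4t), q(t) = 2K_1e^(2t)sin(4t) - K_1e^(2t)cos(4t) - K_2e^(2t)sin(4t) - 2K_2e^(2t)cos(4t)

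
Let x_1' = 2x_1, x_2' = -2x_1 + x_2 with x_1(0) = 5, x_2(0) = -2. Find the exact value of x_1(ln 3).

45

A = [[2,0],[-2,1]]; eigenvalues λ = 1, 2.
Eigenvectors: (0,1) for λ=1, (1,-2) for λ=2.
From the initial condition, c_1 = 8, c_2 = 5.
x_1(ln 3) = (8)(3^1)(0) + (5)(3^2)(1) = 45.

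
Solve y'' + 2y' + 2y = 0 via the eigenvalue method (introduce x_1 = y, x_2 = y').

y(t) = K_1e^(-t)cos(t) + K_2e^(-t)sin(t)

Let x_1 = y, x_2 = y'. Then x_1' = x_2 and x_2' = -2x_1 - 2x_2.
A = [[0,1],[-2,-2]]; det(A-λI) = λ^2 + 2λ + 2.
Eigenvalues λ = -1 ± i.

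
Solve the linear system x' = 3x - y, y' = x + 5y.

Coefficient matrix A = [[3, -1], [1, 5]].
Characteristic polynomial det(A - λI) = λ^2 - 8λ + 16 = 0.
Single eigenvalue λ = 4 with algebraic multiplicity 2.
Eigenvector v = (1,-1); generalized eigenvector w with (A-λI)w=v is (0,-1).
General solution: e^(4t)[K_1·v + K_2·(t·v + w)].

x(t) = K_1e^(4t) + K_2te^(4t), y(t) = -K_1e^(4t) - K_2te^(4t) - K_2e^(4t)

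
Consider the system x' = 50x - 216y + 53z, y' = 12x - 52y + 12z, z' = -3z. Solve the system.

x(t) = 9K_1e^(2t) + 4K_2e^(-4t) - K_3e^(-3t), y(t) = 2K_1e^(2t) + K_2e^(-4t), z(t) = K_3e^(-3t)

Coefficient matrix A = [[50, -216, 53], [12, -52, 12], [0, 0, -3]].
det(A - λI) = 0 gives eigenvalues λ = 2, -4, -3.
For λ=2: eigenvector (9,2,0).
For λ=-4: eigenvector (4,1,0).
For λ=-3: eigenvector (-1,0,1).
General solution: K_1e^(2t)(9,2,0) + K_2e^(-4t)(4,1,0) + K_3e^(-3t)(-1,0,1).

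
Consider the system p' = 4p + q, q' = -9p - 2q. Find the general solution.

Coefficient matrix A = [[4, 1], [-9, -2]].
Characteristic polynomial det(A - λI) = λ^2 - 2λ + 1 = 0.
Single eigenvalue λ = 1 with algebraic multiplicity 2.
Eigenvector v = (-1,3); generalized eigenvector w with (A-λI)w=v is (-1,2).
General solution: e^(t)[C_1·v + C_2·(t·v + w)].

p(t) = -C_1e^(t) - C_2te^(t) - C_2e^(t), q(t) = 3C_1e^(t) + 3C_2te^(t) + 2C_2e^(t)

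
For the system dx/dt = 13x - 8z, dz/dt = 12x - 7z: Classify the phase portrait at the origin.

A = [[13,-8],[12,-7]]; det(A-λI) = λ^2 - 6λ + 5.
λ = 1, 5: both positive.

unstable node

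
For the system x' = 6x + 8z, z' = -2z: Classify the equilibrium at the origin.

saddle

A = [[6,8],[0,-2]]; det(A-λI) = λ^2 - 4λ - 12.
λ = 6, -2: opposite signs.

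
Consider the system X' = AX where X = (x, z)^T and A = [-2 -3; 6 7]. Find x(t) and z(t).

x(t) = -C_1e^(4t) - C_2e^(t), z(t) = 2C_1e^(4t) + C_2e^(t)

Coefficient matrix A = [[-2, -3], [6, 7]].
Characteristic polynomial det(A - λI) = λ^2 - 5λ + 4 = 0.
Eigenvalues λ = 4, 1.
For λ=4: (A-λI) row 1 is [-6, -3], so an eigenvector is (-1, 2).
For λ=1: (A-λI) row 1 is [-3, -3], so an eigenvector is (-1, 1).
General solution: C_1e^(4t)(-1,2) + C_2e^(t)(-1,1).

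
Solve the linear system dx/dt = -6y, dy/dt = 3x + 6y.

x(t) = K_1e^(3t)sin(3t) + K_1e^(3t)cos(3t) + K_2e^(3t)sin(3t) - K_2e^(3t)cos(3t), y(t) = -K_1e^(3t)cos(3t) - K_2e^(3t)sin(3t)

Coefficient matrix A = [[0, -6], [3, 6]].
Characteristic polynomial det(A - λI) = λ^2 - 6λ + 18 = 0.
Eigenvalues λ = 3 ± 3i (complex conjugate pair).
For λ=3+3i: an eigenvector is (1,-1) - i(1,0) = (1 - i, -1).
A real fundamental pair from Re and Im of e^((3+3i)t)v: X_1 = e^(3t)(cos(3t)·(1,-1) + sin(3t)·(1,0)), X_2 = e^(3t)(sin(3t)·(1,-1) - cos(3t)·(1,0)).
General solution: K_1X_1 + K_2X_2.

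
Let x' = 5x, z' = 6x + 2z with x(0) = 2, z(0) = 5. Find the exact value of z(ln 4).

4112

A = [[5,0],[6,2]]; eigenvalues λ = 2, 5.
Eigenvectors: (0,-1) for λ=2, (1,2) for λ=5.
From the initial condition, c_1 = -1, c_2 = 2.
z(ln 4) = (-1)(4^2)(-1) + (2)(4^5)(2) = 4112.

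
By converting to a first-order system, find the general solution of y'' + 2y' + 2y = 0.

Let x_1 = y, x_2 = y'. Then x_1' = x_2 and x_2' = -2x_1 - 2x_2.
A = [[0,1],[-2,-2]]; det(A-λI) = λ^2 + 2λ + 2.
Eigenvalues λ = -1 ± i.

y(t) = K_1e^(-t)cos(t) + K_2e^(-t)sin(t)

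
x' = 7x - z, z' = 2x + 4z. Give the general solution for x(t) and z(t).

x(t) = -c_1e^(5t) + c_2e^(6t), z(t) = -2c_1e^(5t) + c_2e^(6t)

Coefficient matrix A = [[7, -1], [2, 4]].
Characteristic polynomial det(A - λI) = λ^2 - 11λ + 30 = 0.
Eigenvalues λ = 5, 6.
For λ=5: (A-λI) row 1 is [2, -1], so an eigenvector is (-1, -2).
For λ=6: (A-λI) row 1 is [1, -1], so an eigenvector is (1, 1).
General solution: c_1e^(5t)(-1,-2) + c_2e^(6t)(1,1).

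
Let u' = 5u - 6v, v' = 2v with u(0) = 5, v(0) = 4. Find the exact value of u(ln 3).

-657

A = [[5,-6],[0,2]]; eigenvalues λ = 2, 5.
Eigenvectors: (2,1) for λ=2, (-1,0) for λ=5.
From the initial condition, c_1 = 4, c_2 = 3.
u(ln 3) = (4)(3^2)(2) + (3)(3^5)(-1) = -657.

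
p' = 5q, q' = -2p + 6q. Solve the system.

Coefficient matrix A = [[0, 5], [-2, 6]].
Characteristic polynomial det(A - λI) = λ^2 - 6λ + 10 = 0.
Eigenvalues λ = 3 ± i (complex conjugate pair).
For λ=3+i: an eigenvector is (1,1) - i(2,1) = (1 - 2i, 1 - i).
A real fundamental pair from Re and Im of e^((3+i)t)v: X_1 = e^(3t)(cos(t)·(1,1) + sin(t)·(2,1)), X_2 = e^(3t)(sin(t)·(1,1) - cos(t)·(2,1)).
General solution: C_1X_1 + C_2X_2.

p(t) = 2C_1e^(3t)sin(t) + C_1e^(3t)cos(t) + C_2e^(3t)sin(t) - 2C_2e^(3t)cos(t), q(t) = C_1e^(3t)sin(t) + C_1e^(3t)cos(t) + C_2e^(3t)sin(t) - C_2e^(3t)cos(t)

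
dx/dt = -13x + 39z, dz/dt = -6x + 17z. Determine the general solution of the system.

Coefficient matrix A = [[-13, 39], [-6, 17]].
Characteristic polynomial det(A - λI) = λ^2 - 4λ + 13 = 0.
Eigenvalues λ = 2 ± 3i (complex conjugate pair).
For λ=2+3i: an eigenvector is (3,1) - i(-2,-1) = (3 + 2i, 1 + i).
A real fundamental pair from Re and Im of e^((2+3i)t)v: X_1 = e^(2t)(cos(3t)·(3,1) + sin(3t)·(-2,-1)), X_2 = e^(2t)(sin(3t)·(3,1) - cos(3t)·(-2,-1)).
General solution: C_1X_1 + C_2X_2.

x(t) = -2C_1e^(2t)sin(3t) + 3C_1e^(2t)cos(3t) + 3C_2e^(2t)sin(3t) + 2C_2e^(2t)cos(3t), z(t) = -C_1e^(2t)sin(3t) + C_1e^(2t)cos(3t) + C_2e^(2t)sin(3t) + C_2e^(2t)cos(3t)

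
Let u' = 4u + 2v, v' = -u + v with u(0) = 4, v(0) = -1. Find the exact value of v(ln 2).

A = [[4,2],[-1,1]]; eigenvalues λ = 2, 3.
Eigenvectors: (1,-1) for λ=2, (-2,1) for λ=3.
From the initial condition, c_1 = -2, c_2 = -3.
v(ln 2) = (-2)(2^2)(-1) + (-3)(2^3)(1) = -16.

-16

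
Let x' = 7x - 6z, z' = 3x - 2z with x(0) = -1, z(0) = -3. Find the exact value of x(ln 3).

A = [[7,-6],[3,-2]]; eigenvalues λ = 4, 1.
Eigenvectors: (2,1) for λ=4, (-1,-1) for λ=1.
From the initial condition, c_1 = 2, c_2 = 5.
x(ln 3) = (2)(3^4)(2) + (5)(3^1)(-1) = 309.

309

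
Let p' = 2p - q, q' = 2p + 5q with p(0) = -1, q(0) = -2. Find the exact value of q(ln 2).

A = [[2,-1],[2,5]]; eigenvalues λ = 4, 3.
Eigenvectors: (1,-2) for λ=4, (1,-1) for λ=3.
From the initial condition, c_1 = 3, c_2 = -4.
q(ln 2) = (3)(2^4)(-2) + (-4)(2^3)(-1) = -64.

-64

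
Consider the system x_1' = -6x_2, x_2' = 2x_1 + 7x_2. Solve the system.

Coefficient matrix A = [[0, -6], [2, 7]].
Characteristic polynomial det(A - λI) = λ^2 - 7λ + 12 = 0.
Eigenvalues λ = 4, 3.
For λ=4: (A-λI) row 1 is [-4, -6], so an eigenvector is (3, -2).
For λ=3: (A-λI) row 1 is [-3, -6], so an eigenvector is (-2, 1).
General solution: C_1e^(4t)(3,-2) + C_2e^(3t)(-2,1).

x_1(t) = 3C_1e^(4t) - 2C_2e^(3t), x_2(t) = -2C_1e^(4t) + C_2e^(3t)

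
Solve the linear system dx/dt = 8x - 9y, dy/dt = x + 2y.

x(t) = 3C_1e^(5t) + 3C_2te^(5t) - 2C_2e^(5t), y(t) = C_1e^(5t) + C_2te^(5t) - C_2e^(5t)

Coefficient matrix A = [[8, -9], [1, 2]].
Characteristic polynomial det(A - λI) = λ^2 - 10λ + 25 = 0.
Single eigenvalue λ = 5 with algebraic multiplicity 2.
Eigenvector v = (3,1); generalized eigenvector w with (A-λI)w=v is (-2,-1).
General solution: e^(5t)[C_1·v + C_2·(t·v + w)].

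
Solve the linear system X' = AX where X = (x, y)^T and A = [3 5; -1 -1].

x(t) = c_1e^(t)sin(t) - 2c_1e^(t)cos(t) - 2c_2e^(t)sin(t) - c_2e^(t)cos(t), y(t) = c_1e^(t)cos(t) + c_2e^(t)sin(t)

Coefficient matrix A = [[3, 5], [-1, -1]].
Characteristic polynomial det(A - λI) = λ^2 - 2λ + 2 = 0.
Eigenvalues λ = 1 ± i (complex conjugate pair).
For λ=1+i: an eigenvector is (-2,1) - i(1,0) = (-2 - i, 1).
A real fundamental pair from Re and Im of e^((1+i)t)v: X_1 = e^(t)(cos(t)·(-2,1) + sin(t)·(1,0)), X_2 = e^(t)(sin(t)·(-2,1) - cos(t)·(1,0)).
General solution: c_1X_1 + c_2X_2.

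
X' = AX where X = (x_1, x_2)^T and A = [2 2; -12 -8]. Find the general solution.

Coefficient matrix A = [[2, 2], [-12, -8]].
Characteristic polynomial det(A - λI) = λ^2 + 6λ + 8 = 0.
Eigenvalues λ = -2, -4.
For λ=-2: (A-λI) row 1 is [4, 2], so an eigenvector is (1, -2).
For λ=-4: (A-λI) row 1 is [6, 2], so an eigenvector is (1, -3).
General solution: c_1e^(-2t)(1,-2) + c_2e^(-4t)(1,-3).

x_1(t) = c_1e^(-2t) + c_2e^(-4t), x_2(t) = -2c_1e^(-2t) - 3c_2e^(-4t)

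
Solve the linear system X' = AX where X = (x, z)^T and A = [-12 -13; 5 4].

Coefficient matrix A = [[-12, -13], [5, 4]].
Characteristic polynomial det(A - λI) = λ^2 + 8λ + 17 = 0.
Eigenvalues λ = -4 ± i (complex conjugate pair).
For λ=-4+i: an eigenvector is (2,-1) - i(-3,2) = (2 + 3i, -1 - 2i).
A real fundamental pair from Re and Im of e^((-4+i)t)v: X_1 = e^(-4t)(cos(t)·(2,-1) + sin(t)·(-3,2)), X_2 = e^(-4t)(sin(t)·(2,-1) - cos(t)·(-3,2)).
General solution: c_1X_1 + c_2X_2.

x(t) = -3c_1e^(-4t)sin(t) + 2c_1e^(-4t)cos(t) + 2c_2e^(-4t)sin(t) + 3c_2e^(-4t)cos(t), z(t) = 2c_1e^(-4t)sin(t) - c_1e^(-4t)cos(t) - c_2e^(-4t)sin(t) - 2c_2e^(-4t)cos(t)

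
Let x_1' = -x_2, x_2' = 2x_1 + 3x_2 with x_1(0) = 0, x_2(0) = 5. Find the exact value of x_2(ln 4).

A = [[0,-1],[2,3]]; eigenvalues λ = 2, 1.
Eigenvectors: (1,-2) for λ=2, (1,-1) for λ=1.
From the initial condition, c_1 = -5, c_2 = 5.
x_2(ln 4) = (-5)(4^2)(-2) + (5)(4^1)(-1) = 140.

140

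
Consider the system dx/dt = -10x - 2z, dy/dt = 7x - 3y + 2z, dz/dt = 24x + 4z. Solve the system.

Coefficient matrix A = [[-10, 0, -2], [7, -3, 2], [24, 0, 4]].
det(A - λI) = 0 gives eigenvalues λ = -4, -3, -2.
For λ=-4: eigenvector (-1,1,3).
For λ=-3: eigenvector (0,1,0).
For λ=-2: eigenvector (-1,1,4).
General solution: C_1e^(-4t)(-1,1,3) + C_2e^(-3t)(0,1,0) + C_3e^(-2t)(-1,1,4).

x(t) = -C_1e^(-4t) - C_3e^(-2t), y(t) = C_1e^(-4t) + C_2e^(-3t) + C_3e^(-2t), z(t) = 3C_1e^(-4t) + 4C_3e^(-2t)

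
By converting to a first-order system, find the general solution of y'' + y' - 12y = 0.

Let x_1 = y, x_2 = y'. Then x_1' = x_2 and x_2' = 12x_1 - x_2.
A = [[0,1],[12,-1]]; det(A-λI) = λ^2 + λ - 12.
Eigenvalues λ = -4, 3 with eigenvectors (1,-4), (1,3).

y(t) = c_1e^(-4t) + c_2e^(3t)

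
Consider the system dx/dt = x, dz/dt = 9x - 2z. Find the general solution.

x(t) = C_1e^(t), z(t) = 3C_1e^(t) + C_2e^(-2t)

Coefficient matrix A = [[1, 0], [9, -2]].
Characteristic polynomial det(A - λI) = λ^2 + λ - 2 = 0.
Eigenvalues λ = 1, -2.
For λ=1: (A-λI) row 2 is [9, -3], so an eigenvector is (1, 3).
For λ=-2: (A-λI) row 1 is [3, 0], so an eigenvector is (0, 1).
General solution: C_1e^(t)(1,3) + C_2e^(-2t)(0,1).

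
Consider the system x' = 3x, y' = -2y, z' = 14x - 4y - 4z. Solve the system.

Coefficient matrix A = [[3, 0, 0], [0, -2, 0], [14, -4, -4]].
det(A - λI) = 0 gives eigenvalues λ = 3, -2, -4.
For λ=3: eigenvector (1,0,2).
For λ=-2: eigenvector (0,1,-2).
For λ=-4: eigenvector (0,0,1).
General solution: C_1e^(3t)(1,0,2) + C_2e^(-2t)(0,1,-2) + C_3e^(-4t)(0,0,1).

x(t) = C_1e^(3t), y(t) = C_2e^(-2t), z(t) = 2C_1e^(3t) - 2C_2e^(-2t) + C_3e^(-4t)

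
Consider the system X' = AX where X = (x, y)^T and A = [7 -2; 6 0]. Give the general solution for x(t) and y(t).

x(t) = -2c_1e^(4t) + c_2e^(3t), y(t) = -3c_1e^(4t) + 2c_2e^(3t)

Coefficient matrix A = [[7, -2], [6, 0]].
Characteristic polynomial det(A - λI) = λ^2 - 7λ + 12 = 0.
Eigenvalues λ = 4, 3.
For λ=4: (A-λI) row 1 is [3, -2], so an eigenvector is (-2, -3).
For λ=3: (A-λI) row 1 is [4, -2], so an eigenvector is (1, 2).
General solution: c_1e^(4t)(-2,-3) + c_2e^(3t)(1,2).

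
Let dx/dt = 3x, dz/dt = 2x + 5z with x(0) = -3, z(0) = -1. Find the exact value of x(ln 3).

-81

A = [[3,0],[2,5]]; eigenvalues λ = 5, 3.
Eigenvectors: (0,-1) for λ=5, (-1,1) for λ=3.
From the initial condition, c_1 = 4, c_2 = 3.
x(ln 3) = (4)(3^5)(0) + (3)(3^3)(-1) = -81.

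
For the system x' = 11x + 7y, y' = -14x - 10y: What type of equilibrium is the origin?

A = [[11,7],[-14,-10]]; det(A-λI) = λ^2 - λ - 12.
λ = 4, -3: opposite signs.

saddle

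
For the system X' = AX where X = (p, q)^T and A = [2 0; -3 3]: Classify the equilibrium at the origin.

unstable node

A = [[2,0],[-3,3]]; det(A-λI) = λ^2 - 5λ + 6.
λ = 2, 3: both positive.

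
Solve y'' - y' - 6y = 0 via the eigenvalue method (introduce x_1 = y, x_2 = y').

Let x_1 = y, x_2 = y'. Then x_1' = x_2 and x_2' = 6x_1 + x_2.
A = [[0,1],[6,1]]; det(A-λI) = λ^2 - λ - 6.
Eigenvalues λ = 3, -2 with eigenvectors (1,3), (1,-2).

y(t) = K_1e^(3t) + K_2e^(-2t)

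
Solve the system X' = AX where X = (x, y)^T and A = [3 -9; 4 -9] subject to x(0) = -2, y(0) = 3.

Coefficient matrix A = [[3, -9], [4, -9]].
Characteristic polynomial det(A - λI) = λ^2 + 6λ + 9 = 0.
Single eigenvalue λ = -3 with algebraic multiplicity 2.
Eigenvector v = (-3,-2); generalized eigenvector w with (A-λI)w=v is (1,1).
General solution: e^(-3t)[K_1·v + K_2·(t·v + w)].
Applying x(0)=-2, y(0)=3 gives K_1=5, K_2=13.

x(t) = -39te^(-3t) - 2e^(-3t), y(t) = -26te^(-3t) + 3e^(-3t)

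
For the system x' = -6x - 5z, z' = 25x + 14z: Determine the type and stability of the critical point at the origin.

unstable spiral

A = [[-6,-5],[25,14]]; det(A-λI) = λ^2 - 8λ + 41.
λ = 4 ± 5i: positive real part.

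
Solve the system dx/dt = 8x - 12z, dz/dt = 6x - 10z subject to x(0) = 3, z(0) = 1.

Coefficient matrix A = [[8, -12], [6, -10]].
Characteristic polynomial det(A - λI) = λ^2 + 2λ - 8 = 0.
Eigenvalues λ = -4, 2.
For λ=-4: (A-λI) row 1 is [12, -12], so an eigenvector is (-1, -1).
For λ=2: (A-λI) row 1 is [6, -12], so an eigenvector is (2, 1).
General solution: C_1e^(-4t)(-1,-1) + C_2e^(2t)(2,1).
Applying x(0)=3, z(0)=1 gives C_1=1, C_2=2.

x(t) = 4e^(2t) - e^(-4t), z(t) = 2e^(2t) - e^(-4t)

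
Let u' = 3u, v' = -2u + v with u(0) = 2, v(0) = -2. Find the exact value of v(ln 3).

-54

A = [[3,0],[-2,1]]; eigenvalues λ = 3, 1.
Eigenvectors: (1,-1) for λ=3, (0,-1) for λ=1.
From the initial condition, c_1 = 2, c_2 = 0.
v(ln 3) = (2)(3^3)(-1) + (0)(3^1)(-1) = -54.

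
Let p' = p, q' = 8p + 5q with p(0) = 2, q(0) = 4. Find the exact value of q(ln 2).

248

A = [[1,0],[8,5]]; eigenvalues λ = 1, 5.
Eigenvectors: (-1,2) for λ=1, (0,-1) for λ=5.
From the initial condition, c_1 = -2, c_2 = -8.
q(ln 2) = (-2)(2^1)(2) + (-8)(2^5)(-1) = 248.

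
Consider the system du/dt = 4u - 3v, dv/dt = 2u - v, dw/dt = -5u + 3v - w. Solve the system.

Coefficient matrix A = [[4, -3, 0], [2, -1, 0], [-5, 3, -1]].
det(A - λI) = 0 gives eigenvalues λ = -1, 1, 2.
For λ=-1: eigenvector (0,0,1).
For λ=1: eigenvector (1,1,-1).
For λ=2: eigenvector (3,2,-3).
General solution: K_1e^(-t)(0,0,1) + K_2e^(t)(1,1,-1) + K_3e^(2t)(3,2,-3).

u(t) = K_2e^(t) + 3K_3e^(2t), v(t) = K_2e^(t) + 2K_3e^(2t), w(t) = K_1e^(-t) - K_2e^(t) - 3K_3e^(2t)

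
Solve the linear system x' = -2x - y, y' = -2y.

x(t) = -C_1e^(-2t) - C_2te^(-2t) + C_2e^(-2t), y(t) = C_2e^(-2t)

Coefficient matrix A = [[-2, -1], [0, -2]].
Characteristic polynomial det(A - λI) = λ^2 + 4λ + 4 = 0.
Single eigenvalue λ = -2 with algebraic multiplicity 2.
Eigenvector v = (-1,0); generalized eigenvector w with (A-λI)w=v is (1,1).
General solution: e^(-2t)[C_1·v + C_2·(t·v + w)].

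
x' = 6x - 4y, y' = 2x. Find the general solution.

Coefficient matrix A = [[6, -4], [2, 0]].
Characteristic polynomial det(A - λI) = λ^2 - 6λ + 8 = 0.
Eigenvalues λ = 4, 2.
For λ=4: (A-λI) row 1 is [2, -4], so an eigenvector is (-2, -1).
For λ=2: (A-λI) row 1 is [4, -4], so an eigenvector is (1, 1).
General solution: c_1e^(4t)(-2,-1) + c_2e^(2t)(1,1).

x(t) = -2c_1e^(4t) + c_2e^(2t), y(t) = -c_1e^(4t) + c_2e^(2t)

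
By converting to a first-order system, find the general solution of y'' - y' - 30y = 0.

y(t) = C_1e^(6t) + C_2e^(-5t)

Let x_1 = y, x_2 = y'. Then x_1' = x_2 and x_2' = 30x_1 + x_2.
A = [[0,1],[30,1]]; det(A-λI) = λ^2 - λ - 30.
Eigenvalues λ = 6, -5 with eigenvectors (1,6), (1,-5).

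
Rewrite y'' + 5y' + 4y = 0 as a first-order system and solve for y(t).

Let x_1 = y, x_2 = y'. Then x_1' = x_2 and x_2' = -4x_1 - 5x_2.
A = [[0,1],[-4,-5]]; det(A-λI) = λ^2 + 5λ + 4.
Eigenvalues λ = -1, -4 with eigenvectors (1,-1), (1,-4).

y(t) = C_1e^(-t) + C_2e^(-4t)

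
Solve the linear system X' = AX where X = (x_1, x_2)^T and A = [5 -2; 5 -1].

Coefficient matrix A = [[5, -2], [5, -1]].
Characteristic polynomial det(A - λI) = λ^2 - 4λ + 5 = 0.
Eigenvalues λ = 2 ± i (complex conjugate pair).
For λ=2+i: an eigenvector is (-1,-1) - i(-1,-2) = (-1 + i, -1 + 2i).
A real fundamental pair from Re and Im of e^((2+i)t)v: X_1 = e^(2t)(cos(t)·(-1,-1) + sin(t)·(-1,-2)), X_2 = e^(2t)(sin(t)·(-1,-1) - cos(t)·(-1,-2)).
General solution: C_1X_1 + C_2X_2.

x_1(t) = -C_1e^(2t)sin(t) - C_1e^(2t)cos(t) - C_2e^(2t)sin(t) + C_2e^(2t)cos(t), x_2(t) = -2C_1e^(2t)sin(t) - C_1e^(2t)cos(t) - C_2e^(2t)sin(t) + 2C_2e^(2t)cos(t)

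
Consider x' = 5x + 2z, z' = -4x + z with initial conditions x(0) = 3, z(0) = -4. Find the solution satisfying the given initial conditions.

Coefficient matrix A = [[5, 2], [-4, 1]].
Characteristic polynomial det(A - λI) = λ^2 - 6λ + 13 = 0.
Eigenvalues λ = 3 ± 2i (complex conjugate pair).
For λ=3+2i: an eigenvector is (0,1) - i(1,-1) = (0 - i, 1 + i).
A real fundamental pair from Re and Im of e^((3+2i)t)v: X_1 = e^(3t)(cos(2t)·(0,1) + sin(2t)·(1,-1)), X_2 = e^(3t)(sin(2t)·(0,1) - cos(2t)·(1,-1)).
General solution: c_1X_1 + c_2X_2.
Applying x(0)=3, z(0)=-4 gives c_1=-1, c_2=-3.

x(t) = -e^(3t)sin(2t) + 3e^(3t)cos(2t), z(t) = -2e^(3t)sin(2t) - 4e^(3t)cos(2t)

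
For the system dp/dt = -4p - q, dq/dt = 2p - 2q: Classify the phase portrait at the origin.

A = [[-4,-1],[2,-2]]; det(A-λI) = λ^2 + 6λ + 10.
λ = -3 ± i: negative real part.

stable spiral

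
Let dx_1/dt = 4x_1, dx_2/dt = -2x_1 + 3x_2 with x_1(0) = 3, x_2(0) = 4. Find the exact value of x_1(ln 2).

48

A = [[4,0],[-2,3]]; eigenvalues λ = 3, 4.
Eigenvectors: (0,-1) for λ=3, (-1,2) for λ=4.
From the initial condition, c_1 = -10, c_2 = -3.
x_1(ln 2) = (-10)(2^3)(0) + (-3)(2^4)(-1) = 48.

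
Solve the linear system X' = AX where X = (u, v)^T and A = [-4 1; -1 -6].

Coefficient matrix A = [[-4, 1], [-1, -6]].
Characteristic polynomial det(A - λI) = λ^2 + 10λ + 25 = 0.
Single eigenvalue λ = -5 with algebraic multiplicity 2.
Eigenvector v = (1,-1); generalized eigenvector w with (A-λI)w=v is (3,-2).
General solution: e^(-5t)[c_1·v + c_2·(t·v + w)].

u(t) = c_1e^(-5t) + c_2te^(-5t) + 3c_2e^(-5t), v(t) = -c_1e^(-5t) - c_2te^(-5t) - 2c_2e^(-5t)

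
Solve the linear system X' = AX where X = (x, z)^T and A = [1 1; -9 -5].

Coefficient matrix A = [[1, 1], [-9, -5]].
Characteristic polynomial det(A - λI) = λ^2 + 4λ + 4 = 0.
Single eigenvalue λ = -2 with algebraic multiplicity 2.
Eigenvector v = (-1,3); generalized eigenvector w with (A-λI)w=v is (-1,2).
General solution: e^(-2t)[c_1·v + c_2·(t·v + w)].

x(t) = -c_1e^(-2t) - c_2te^(-2t) - c_2e^(-2t), z(t) = 3c_1e^(-2t) + 3c_2te^(-2t) + 2c_2e^(-2t)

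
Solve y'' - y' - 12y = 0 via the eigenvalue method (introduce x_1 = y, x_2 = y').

y(t) = C_1e^(4t) + C_2e^(-3t)

Let x_1 = y, x_2 = y'. Then x_1' = x_2 and x_2' = 12x_1 + x_2.
A = [[0,1],[12,1]]; det(A-λI) = λ^2 - λ - 12.
Eigenvalues λ = 4, -3 with eigenvectors (1,4), (1,-3).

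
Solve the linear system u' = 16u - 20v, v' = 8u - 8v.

u(t) = C_1e^(4t)sin(4t) + 2C_1e^(4t)cos(4t) + 2C_2e^(4t)sin(4t) - C_2e^(4t)cos(4t), v(t) = C_1e^(4t)sin(4t) + C_1e^(4t)cos(4t) + C_2e^(4t)sin(4t) - C_2e^(4t)cos(4t)

Coefficient matrix A = [[16, -20], [8, -8]].
Characteristic polynomial det(A - λI) = λ^2 - 8λ + 32 = 0.
Eigenvalues λ = 4 ± 4i (complex conjugate pair).
For λ=4+4i: an eigenvector is (2,1) - i(1,1) = (2 - i, 1 - i).
A real fundamental pair from Re and Im of e^((4+4i)t)v: X_1 = e^(4t)(cos(4t)·(2,1) + sin(4t)·(1,1)), X_2 = e^(4t)(sin(4t)·(2,1) - cos(4t)·(1,1)).
General solution: C_1X_1 + C_2X_2.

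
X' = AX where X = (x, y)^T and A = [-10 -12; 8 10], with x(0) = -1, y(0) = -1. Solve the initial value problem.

Coefficient matrix A = [[-10, -12], [8, 10]].
Characteristic polynomial det(A - λI) = λ^2 - 4 = 0.
Eigenvalues λ = -2, 2.
For λ=-2: (A-λI) row 1 is [-8, -12], so an eigenvector is (-3, 2).
For λ=2: (A-λI) row 1 is [-12, -12], so an eigenvector is (-1, 1).
General solution: C_1e^(-2t)(-3,2) + C_2e^(2t)(-1,1).
Applying x(0)=-1, y(0)=-1 gives C_1=2, C_2=-5.

x(t) = 5e^(2t) - 6e^(-2t), y(t) = -5e^(2t) + 4e^(-2t)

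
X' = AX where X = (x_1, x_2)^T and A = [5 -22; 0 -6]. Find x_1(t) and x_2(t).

x_1(t) = -c_1e^(5t) - 2c_2e^(-6t), x_2(t) = -c_2e^(-6t)

Coefficient matrix A = [[5, -22], [0, -6]].
Characteristic polynomial det(A - λI) = λ^2 + λ - 30 = 0.
Eigenvalues λ = 5, -6.
For λ=5: (A-λI) row 1 is [0, -22], so an eigenvector is (-1, 0).
For λ=-6: (A-λI) row 1 is [11, -22], so an eigenvector is (-2, -1).
General solution: c_1e^(5t)(-1,0) + c_2e^(-6t)(-2,-1).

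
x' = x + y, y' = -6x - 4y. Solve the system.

x(t) = -c_1e^(-2t) + c_2e^(-t), y(t) = 3c_1e^(-2t) - 2c_2e^(-t)

Coefficient matrix A = [[1, 1], [-6, -4]].
Characteristic polynomial det(A - λI) = λ^2 + 3λ + 2 = 0.
Eigenvalues λ = -2, -1.
For λ=-2: (A-λI) row 1 is [3, 1], so an eigenvector is (-1, 3).
For λ=-1: (A-λI) row 1 is [2, 1], so an eigenvector is (1, -2).
General solution: c_1e^(-2t)(-1,3) + c_2e^(-t)(1,-2).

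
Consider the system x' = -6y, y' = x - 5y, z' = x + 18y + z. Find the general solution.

x(t) = 3C_1e^(-2t) + 2C_2e^(-3t), y(t) = C_1e^(-2t) + C_2e^(-3t), z(t) = -7C_1e^(-2t) - 5C_2e^(-3t) + C_3e^(t)

Coefficient matrix A = [[0, -6, 0], [1, -5, 0], [1, 18, 1]].
det(A - λI) = 0 gives eigenvalues λ = -2, -3, 1.
For λ=-2: eigenvector (3,1,-7).
For λ=-3: eigenvector (2,1,-5).
For λ=1: eigenvector (0,0,1).
General solution: C_1e^(-2t)(3,1,-7) + C_2e^(-3t)(2,1,-5) + C_3e^(t)(0,0,1).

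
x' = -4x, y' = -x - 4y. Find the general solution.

x(t) = -C_2e^(-4t), y(t) = C_1e^(-4t) + C_2te^(-4t) + 2C_2e^(-4t)

Coefficient matrix A = [[-4, 0], [-1, -4]].
Characteristic polynomial det(A - λI) = λ^2 + 8λ + 16 = 0.
Single eigenvalue λ = -4 with algebraic multiplicity 2.
Eigenvector v = (0,1); generalized eigenvector w with (A-λI)w=v is (-1,2).
General solution: e^(-4t)[C_1·v + C_2·(t·v + w)].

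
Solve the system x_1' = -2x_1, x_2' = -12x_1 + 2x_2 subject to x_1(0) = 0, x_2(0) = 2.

Coefficient matrix A = [[-2, 0], [-12, 2]].
Characteristic polynomial det(A - λI) = λ^2 - 4 = 0.
Eigenvalues λ = -2, 2.
For λ=-2: (A-λI) row 2 is [-12, 4], so an eigenvector is (-1, -3).
For λ=2: (A-λI) row 1 is [-4, 0], so an eigenvector is (0, -1).
General solution: K_1e^(-2t)(-1,-3) + K_2e^(2t)(0,-1).
Applying x_1(0)=0, x_2(0)=2 gives K_1=0, K_2=-2.

x_1(t) = 0, x_2(t) = 2e^(2t)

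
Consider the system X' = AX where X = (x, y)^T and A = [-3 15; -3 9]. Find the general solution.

x(t) = -2c_1e^(3t)sin(3t) + c_1e^(3t)cos(3t) + c_2e^(3t)sin(3t) + 2c_2e^(3t)cos(3t), y(t) = -c_1e^(3t)sin(3t) + c_2e^(3t)cos(3t)

Coefficient matrix A = [[-3, 15], [-3, 9]].
Characteristic polynomial det(A - λI) = λ^2 - 6λ + 18 = 0.
Eigenvalues λ = 3 ± 3i (complex conjugate pair).
For λ=3+3i: an eigenvector is (1,0) - i(-2,-1) = (1 + 2i, 0 + i).
A real fundamental pair from Re and Im of e^((3+3i)t)v: X_1 = e^(3t)(cos(3t)·(1,0) + sin(3t)·(-2,-1)), X_2 = e^(3t)(sin(3t)·(1,0) - cos(3t)·(-2,-1)).
General solution: c_1X_1 + c_2X_2.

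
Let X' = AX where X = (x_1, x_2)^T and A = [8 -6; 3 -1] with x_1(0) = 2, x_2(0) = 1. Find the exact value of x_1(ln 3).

A = [[8,-6],[3,-1]]; eigenvalues λ = 5, 2.
Eigenvectors: (2,1) for λ=5, (1,1) for λ=2.
From the initial condition, c_1 = 1, c_2 = 0.
x_1(ln 3) = (1)(3^5)(2) + (0)(3^2)(1) = 486.

486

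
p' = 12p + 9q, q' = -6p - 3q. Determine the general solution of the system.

p(t) = -3K_1e^(6t) - K_2e^(3t), q(t) = 2K_1e^(6t) + K_2e^(3t)

Coefficient matrix A = [[12, 9], [-6, -3]].
Characteristic polynomial det(A - λI) = λ^2 - 9λ + 18 = 0.
Eigenvalues λ = 6, 3.
For λ=6: (A-λI) row 1 is [6, 9], so an eigenvector is (-3, 2).
For λ=3: (A-λI) row 1 is [9, 9], so an eigenvector is (-1, 1).
General solution: K_1e^(6t)(-3,2) + K_2e^(3t)(-1,1).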